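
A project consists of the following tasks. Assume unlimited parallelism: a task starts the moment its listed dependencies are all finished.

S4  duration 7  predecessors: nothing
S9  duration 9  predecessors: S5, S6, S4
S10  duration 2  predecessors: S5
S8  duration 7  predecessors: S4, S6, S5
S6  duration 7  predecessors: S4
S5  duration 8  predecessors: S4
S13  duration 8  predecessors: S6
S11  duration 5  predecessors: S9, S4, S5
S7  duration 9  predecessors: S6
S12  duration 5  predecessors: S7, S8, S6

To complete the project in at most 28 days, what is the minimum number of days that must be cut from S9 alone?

Current finish: 29 days; target: 28.
S9 is on every critical path, so each day cut from S9 cuts the finish by one (this holds down to a finish of 28).
Need 29 − 28 = 1 day off S9 → S9 becomes 8 days, finish becomes 28.

1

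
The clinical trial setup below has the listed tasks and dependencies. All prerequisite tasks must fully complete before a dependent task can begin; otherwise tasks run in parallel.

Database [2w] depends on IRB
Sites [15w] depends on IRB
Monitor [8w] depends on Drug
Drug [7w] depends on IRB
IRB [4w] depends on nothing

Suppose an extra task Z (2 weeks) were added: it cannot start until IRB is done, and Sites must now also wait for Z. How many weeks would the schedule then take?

Originally the schedule takes 19 weeks.
With Z inserted, Sites now waits for max(IRB, Z).
New critical path: IRB→Z→Sites = 4+2+15 = 21 ⇒ 21 weeks.

21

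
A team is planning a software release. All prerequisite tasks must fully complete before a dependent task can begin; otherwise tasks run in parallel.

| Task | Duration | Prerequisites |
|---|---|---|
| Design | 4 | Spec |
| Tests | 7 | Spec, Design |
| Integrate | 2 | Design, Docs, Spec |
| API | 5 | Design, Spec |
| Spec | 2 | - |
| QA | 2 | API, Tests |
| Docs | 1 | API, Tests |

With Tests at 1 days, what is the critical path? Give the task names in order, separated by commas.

Spec, Design, API, Docs, Integrate

As given, the longest chain is Spec→Design→Tests→Docs→Integrate = 2+4+7+1+2 = 16, so the finish is 16 days.
Tests lies on that path, so at 1 day the path becomes 10 days.
The binding chain switches to Spec→Design→API→Docs→Integrate = 2+4+5+1+2 = 14; finish 14 days.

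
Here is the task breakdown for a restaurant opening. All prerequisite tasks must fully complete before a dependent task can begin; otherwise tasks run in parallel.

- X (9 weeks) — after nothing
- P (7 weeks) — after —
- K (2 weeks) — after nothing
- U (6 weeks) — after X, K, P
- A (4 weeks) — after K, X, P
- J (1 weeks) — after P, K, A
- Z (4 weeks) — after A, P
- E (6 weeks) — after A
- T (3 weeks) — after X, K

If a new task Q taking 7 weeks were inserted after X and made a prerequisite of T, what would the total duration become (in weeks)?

Originally the schedule takes 19 weeks.
With Q inserted, T now waits for max(X, K, Q).
New critical path: X→Q→T = 9+7+3 = 19 ⇒ 19 weeks.

19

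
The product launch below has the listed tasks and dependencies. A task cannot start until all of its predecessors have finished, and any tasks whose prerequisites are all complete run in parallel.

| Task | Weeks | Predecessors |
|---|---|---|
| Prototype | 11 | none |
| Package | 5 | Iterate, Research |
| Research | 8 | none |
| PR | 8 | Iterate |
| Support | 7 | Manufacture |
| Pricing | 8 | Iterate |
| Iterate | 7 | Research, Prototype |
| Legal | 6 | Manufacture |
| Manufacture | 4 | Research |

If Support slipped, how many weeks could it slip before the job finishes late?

The longest chain is Prototype→Iterate→Pricing = 11+7+8 = 26; overall finish 26 weeks.
Support finishes as early as 19 and must finish by 26.
So Support can slip 26 − 19 = 7 weeks.

7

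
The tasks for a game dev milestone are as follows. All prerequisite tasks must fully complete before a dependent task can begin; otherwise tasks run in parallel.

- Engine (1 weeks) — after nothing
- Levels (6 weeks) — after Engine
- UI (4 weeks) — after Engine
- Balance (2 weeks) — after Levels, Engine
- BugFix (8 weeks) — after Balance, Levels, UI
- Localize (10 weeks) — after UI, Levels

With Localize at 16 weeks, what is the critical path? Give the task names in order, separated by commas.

Baseline: Engine→Levels→Localize = 1+6+10 = 17 → 17 weeks.
Since Localize is critical, the +6 change carries straight to that chain (now 23 weeks).
No other chain overtakes it, so the finish is 23 weeks.

Engine, Levels, Localize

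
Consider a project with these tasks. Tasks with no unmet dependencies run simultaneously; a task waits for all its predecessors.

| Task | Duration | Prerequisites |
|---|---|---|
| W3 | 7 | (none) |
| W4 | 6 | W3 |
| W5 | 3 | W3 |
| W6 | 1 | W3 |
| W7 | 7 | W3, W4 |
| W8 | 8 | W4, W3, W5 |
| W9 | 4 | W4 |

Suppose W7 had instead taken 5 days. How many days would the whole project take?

Actual critical path: W3→W4→W8 = 7+6+8 = 21 ⇒ 21 days.
W7 has 1 day of float (longest path through it is 20).
The critical path is still W3→W4→W8; finish is now 21 days.

21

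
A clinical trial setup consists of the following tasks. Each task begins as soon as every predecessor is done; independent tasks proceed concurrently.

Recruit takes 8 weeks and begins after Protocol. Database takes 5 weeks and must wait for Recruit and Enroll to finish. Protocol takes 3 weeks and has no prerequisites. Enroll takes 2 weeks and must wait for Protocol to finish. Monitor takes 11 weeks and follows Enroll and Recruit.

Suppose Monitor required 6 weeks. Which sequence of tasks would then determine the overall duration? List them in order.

Protocol, Recruit, Monitor

Critical path before the change: Protocol→Recruit→Monitor = 3+8+11 = 22 giving 22 weeks.
Monitor is on the critical path; changing it to 6 makes that path 17 weeks.
The critical path is still Protocol→Recruit→Monitor; finish is now 17 weeks.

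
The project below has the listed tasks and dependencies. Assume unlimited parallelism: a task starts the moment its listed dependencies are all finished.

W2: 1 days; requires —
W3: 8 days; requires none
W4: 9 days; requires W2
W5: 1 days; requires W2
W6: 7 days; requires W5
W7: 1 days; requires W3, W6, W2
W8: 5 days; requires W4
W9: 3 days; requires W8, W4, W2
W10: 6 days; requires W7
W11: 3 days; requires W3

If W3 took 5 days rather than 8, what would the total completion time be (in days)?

18

Actual critical path: W2→W4→W8→W9 = 1+9+5+3 = 18 ⇒ 18 days.
W3 has 3 days of float (longest path through it is 15).
The critical path is still W2→W4→W8→W9; finish is now 18 days.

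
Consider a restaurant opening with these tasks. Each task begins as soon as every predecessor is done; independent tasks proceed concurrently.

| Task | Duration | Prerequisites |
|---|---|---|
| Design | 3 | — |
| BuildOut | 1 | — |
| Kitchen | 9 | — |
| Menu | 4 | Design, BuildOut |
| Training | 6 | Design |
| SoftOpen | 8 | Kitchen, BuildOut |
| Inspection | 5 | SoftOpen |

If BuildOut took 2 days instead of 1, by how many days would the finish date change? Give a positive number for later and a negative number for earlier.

The binding path is Kitchen→SoftOpen→Inspection = 9+8+5 = 22; finish at 22 days.
The longest path through BuildOut is only 14 days, so BuildOut has float 8.
The critical path is still Kitchen→SoftOpen→Inspection; finish is now 22 days.
Change in finish: 22 − 22 = +0 days.

0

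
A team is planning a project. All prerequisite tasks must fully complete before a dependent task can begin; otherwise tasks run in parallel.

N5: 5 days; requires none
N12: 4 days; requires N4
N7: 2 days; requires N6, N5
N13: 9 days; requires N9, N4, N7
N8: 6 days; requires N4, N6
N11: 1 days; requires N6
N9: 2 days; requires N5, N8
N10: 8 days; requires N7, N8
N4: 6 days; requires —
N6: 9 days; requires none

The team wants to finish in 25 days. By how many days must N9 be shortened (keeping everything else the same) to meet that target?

1

Current finish: 26 days; target: 25.
N9 is on every critical path, so each day cut from N9 cuts the finish by one (this holds down to a finish of 25).
Need 26 − 25 = 1 day off N9 → N9 becomes 1 day, finish becomes 25.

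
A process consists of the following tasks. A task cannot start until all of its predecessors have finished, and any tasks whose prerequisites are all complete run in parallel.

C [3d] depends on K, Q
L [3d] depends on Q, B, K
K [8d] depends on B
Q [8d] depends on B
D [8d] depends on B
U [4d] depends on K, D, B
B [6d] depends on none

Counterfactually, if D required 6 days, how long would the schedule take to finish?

Actual critical path: B→D→U = 6+8+4 = 18 ⇒ 18 days.
D is on the critical path; changing it to 6 makes that path 16 days.
Now B→K→U = 6+8+4 = 18 is longest, so the finish becomes 18 days.

18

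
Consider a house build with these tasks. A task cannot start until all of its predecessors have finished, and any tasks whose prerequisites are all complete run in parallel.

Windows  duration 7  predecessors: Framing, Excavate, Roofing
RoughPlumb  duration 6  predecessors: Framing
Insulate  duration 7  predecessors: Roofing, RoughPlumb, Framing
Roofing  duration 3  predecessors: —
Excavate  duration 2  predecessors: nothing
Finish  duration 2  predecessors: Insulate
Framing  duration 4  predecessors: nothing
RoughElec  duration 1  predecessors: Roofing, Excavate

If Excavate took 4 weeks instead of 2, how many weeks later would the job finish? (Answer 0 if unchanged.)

Critical path before the change: Framing→RoughPlumb→Insulate→Finish = 4+6+7+2 = 19 giving 19 weeks.
The longest path through Excavate is only 9 weeks, so Excavate has float 10.
That remains the longest chain; total 19 weeks.
Change in finish: 19 − 19 = +0 weeks.

0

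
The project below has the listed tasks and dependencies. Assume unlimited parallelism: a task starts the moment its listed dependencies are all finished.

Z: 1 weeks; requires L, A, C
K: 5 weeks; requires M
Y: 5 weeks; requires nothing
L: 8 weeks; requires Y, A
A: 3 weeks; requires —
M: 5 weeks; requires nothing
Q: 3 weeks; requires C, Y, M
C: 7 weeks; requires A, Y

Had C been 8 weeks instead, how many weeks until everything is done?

16

Actual critical path: Y→C→Q = 5+7+3 = 15 ⇒ 15 weeks.
C lies on that path, so at 8 weeks the path becomes 16 weeks.
No other chain overtakes it, so the finish is 16 weeks.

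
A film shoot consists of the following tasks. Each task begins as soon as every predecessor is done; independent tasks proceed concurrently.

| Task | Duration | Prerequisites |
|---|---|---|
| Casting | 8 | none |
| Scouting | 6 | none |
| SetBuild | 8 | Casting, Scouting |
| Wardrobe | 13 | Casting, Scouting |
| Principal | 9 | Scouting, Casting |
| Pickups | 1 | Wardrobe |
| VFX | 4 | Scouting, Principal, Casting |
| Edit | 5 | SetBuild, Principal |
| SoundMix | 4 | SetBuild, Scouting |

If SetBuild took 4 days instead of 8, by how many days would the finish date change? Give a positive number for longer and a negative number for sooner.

The binding path is Casting→Wardrobe→Pickups = 8+13+1 = 22; finish at 22 days.
SetBuild is off the critical path — its longest chain is 21 days, giving 1 of slack.
The critical path is still Casting→Wardrobe→Pickups; finish is now 22 days.
Change in finish: 22 − 22 = +0 days.

0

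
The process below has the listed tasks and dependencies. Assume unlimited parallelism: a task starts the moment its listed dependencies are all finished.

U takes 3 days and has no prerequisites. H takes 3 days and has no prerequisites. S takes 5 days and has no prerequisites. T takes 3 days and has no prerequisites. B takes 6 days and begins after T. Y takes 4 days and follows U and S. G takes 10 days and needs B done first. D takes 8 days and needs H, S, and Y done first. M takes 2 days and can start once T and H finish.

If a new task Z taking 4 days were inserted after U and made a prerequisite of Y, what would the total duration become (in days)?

19

Originally the process takes 19 days.
With Z inserted, Y now waits for max(U, S, Z).
New critical path: U→Z→Y→D = 3+4+4+8 = 19 ⇒ 19 days.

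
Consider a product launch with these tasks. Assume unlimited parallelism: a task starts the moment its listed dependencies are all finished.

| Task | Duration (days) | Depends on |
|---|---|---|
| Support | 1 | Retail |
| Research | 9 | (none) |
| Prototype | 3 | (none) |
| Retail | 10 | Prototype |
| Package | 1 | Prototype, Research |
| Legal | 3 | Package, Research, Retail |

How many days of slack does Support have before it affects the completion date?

The longest chain is Prototype→Retail→Legal = 3+10+3 = 16; overall finish 16 days.
Longest path through Support: 14 days (earliest finish 14, latest finish 16).
So Support can slip 16 − 14 = 2 days.

2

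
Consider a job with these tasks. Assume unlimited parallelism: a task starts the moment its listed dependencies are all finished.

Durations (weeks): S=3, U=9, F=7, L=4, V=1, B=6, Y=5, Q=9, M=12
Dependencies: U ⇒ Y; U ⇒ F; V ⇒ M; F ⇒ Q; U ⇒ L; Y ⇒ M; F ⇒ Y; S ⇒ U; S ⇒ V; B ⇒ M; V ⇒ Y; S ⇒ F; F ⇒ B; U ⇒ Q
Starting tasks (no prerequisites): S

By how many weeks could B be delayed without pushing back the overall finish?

0

The longest chain is S→U→F→B→M = 3+9+7+6+12 = 37; overall finish 37 weeks.
B finishes as early as 25 and must finish by 25.
Float = 37 − 37 = 0.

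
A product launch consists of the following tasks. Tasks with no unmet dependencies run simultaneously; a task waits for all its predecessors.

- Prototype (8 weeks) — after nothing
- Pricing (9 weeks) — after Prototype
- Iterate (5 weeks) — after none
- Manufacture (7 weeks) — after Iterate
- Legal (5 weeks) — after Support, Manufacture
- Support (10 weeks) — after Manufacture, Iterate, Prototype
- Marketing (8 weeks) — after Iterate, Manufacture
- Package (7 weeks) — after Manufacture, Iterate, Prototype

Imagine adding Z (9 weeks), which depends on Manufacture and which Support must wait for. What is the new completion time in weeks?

Originally the plan takes 27 weeks.
With Z inserted, Support now waits for max(Manufacture, Iterate, Prototype, Z).
New critical path: Iterate→Manufacture→Z→Support→Legal = 5+7+9+10+5 = 36 ⇒ 36 weeks.

36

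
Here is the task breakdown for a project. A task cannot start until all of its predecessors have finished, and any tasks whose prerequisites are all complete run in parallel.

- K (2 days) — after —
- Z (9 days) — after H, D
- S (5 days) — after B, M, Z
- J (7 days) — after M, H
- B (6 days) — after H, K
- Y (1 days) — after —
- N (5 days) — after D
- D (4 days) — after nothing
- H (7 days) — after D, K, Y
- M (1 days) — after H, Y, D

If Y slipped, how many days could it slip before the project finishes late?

Critical path: D→H→Z→S = 4+7+9+5 = 25, so the finish is 25 days.
The longest chain containing Y totals 22 days.
So Y can slip 4 − 1 = 3 days.

3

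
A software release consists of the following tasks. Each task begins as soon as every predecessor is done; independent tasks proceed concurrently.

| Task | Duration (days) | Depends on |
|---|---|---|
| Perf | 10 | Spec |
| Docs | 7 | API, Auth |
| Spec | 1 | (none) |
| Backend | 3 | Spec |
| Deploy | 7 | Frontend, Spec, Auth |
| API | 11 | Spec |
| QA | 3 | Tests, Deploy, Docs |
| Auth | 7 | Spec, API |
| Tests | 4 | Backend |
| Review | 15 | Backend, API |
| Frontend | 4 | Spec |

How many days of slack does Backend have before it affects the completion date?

Critical path: Spec→API→Auth→Docs→QA = 1+11+7+7+3 = 29, so the finish is 29 days.
Backend finishes as early as 4 and must finish by 14.
Float = 29 − 19 = 10.

10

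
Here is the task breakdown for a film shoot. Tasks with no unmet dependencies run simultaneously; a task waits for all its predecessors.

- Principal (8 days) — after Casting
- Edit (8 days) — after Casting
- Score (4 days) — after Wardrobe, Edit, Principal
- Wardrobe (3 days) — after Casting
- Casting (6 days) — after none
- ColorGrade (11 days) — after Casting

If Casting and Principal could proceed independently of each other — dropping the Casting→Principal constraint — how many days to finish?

18

Original critical path: Casting→Principal→Score = 6+8+4 = 18 ⇒ 18 days.
Without Casting→Principal, Principal's earliest start moves from 6 to 0.
New critical path: Casting→Edit→Score = 6+8+4 = 18 ⇒ 18 days.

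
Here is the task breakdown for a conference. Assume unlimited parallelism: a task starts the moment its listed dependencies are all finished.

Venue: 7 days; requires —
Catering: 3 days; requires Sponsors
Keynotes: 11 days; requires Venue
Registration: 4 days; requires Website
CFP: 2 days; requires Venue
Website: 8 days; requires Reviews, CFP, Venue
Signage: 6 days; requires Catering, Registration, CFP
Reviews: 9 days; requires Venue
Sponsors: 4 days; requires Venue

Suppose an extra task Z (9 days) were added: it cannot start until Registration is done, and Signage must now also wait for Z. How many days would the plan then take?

Originally the plan takes 34 days.
With Z inserted, Signage now waits for max(Catering, Registration, CFP, Z).
New critical path: Venue→Reviews→Website→Registration→Z→Signage = 7+9+8+4+9+6 = 43 ⇒ 43 days.

43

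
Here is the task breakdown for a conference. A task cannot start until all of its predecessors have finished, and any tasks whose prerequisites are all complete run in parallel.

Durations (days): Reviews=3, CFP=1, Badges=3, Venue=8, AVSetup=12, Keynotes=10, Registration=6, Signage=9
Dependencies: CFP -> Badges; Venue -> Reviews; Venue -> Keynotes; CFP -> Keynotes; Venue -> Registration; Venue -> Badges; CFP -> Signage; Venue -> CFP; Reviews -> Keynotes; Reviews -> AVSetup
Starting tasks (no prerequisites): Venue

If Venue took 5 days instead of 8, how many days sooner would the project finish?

Critical path before the change: Venue→Reviews→AVSetup = 8+3+12 = 23 giving 23 days.
Venue is on the critical path; changing it to 5 makes that path 20 days.
The critical path is still Venue→Reviews→AVSetup; finish is now 20 days.
Change in finish: 20 − 23 = -3 days.

3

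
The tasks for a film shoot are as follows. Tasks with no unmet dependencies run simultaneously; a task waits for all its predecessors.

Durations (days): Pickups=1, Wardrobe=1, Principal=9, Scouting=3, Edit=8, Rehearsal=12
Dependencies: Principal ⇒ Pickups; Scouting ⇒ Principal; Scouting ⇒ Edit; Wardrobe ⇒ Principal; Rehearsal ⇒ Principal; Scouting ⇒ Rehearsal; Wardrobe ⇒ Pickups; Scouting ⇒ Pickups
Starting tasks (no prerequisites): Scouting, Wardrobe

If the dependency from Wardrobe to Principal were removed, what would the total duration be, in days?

With the dependency in place, Scouting→Rehearsal→Principal→Pickups = 3+12+9+1 = 25 sets the finish at 25 days.
Dropping Wardrobe→Principal doesn't change Principal's earliest start (15); another predecessor still binds.
After: Scouting→Rehearsal→Principal→Pickups = 3+12+9+1 = 25 → 25 days.

25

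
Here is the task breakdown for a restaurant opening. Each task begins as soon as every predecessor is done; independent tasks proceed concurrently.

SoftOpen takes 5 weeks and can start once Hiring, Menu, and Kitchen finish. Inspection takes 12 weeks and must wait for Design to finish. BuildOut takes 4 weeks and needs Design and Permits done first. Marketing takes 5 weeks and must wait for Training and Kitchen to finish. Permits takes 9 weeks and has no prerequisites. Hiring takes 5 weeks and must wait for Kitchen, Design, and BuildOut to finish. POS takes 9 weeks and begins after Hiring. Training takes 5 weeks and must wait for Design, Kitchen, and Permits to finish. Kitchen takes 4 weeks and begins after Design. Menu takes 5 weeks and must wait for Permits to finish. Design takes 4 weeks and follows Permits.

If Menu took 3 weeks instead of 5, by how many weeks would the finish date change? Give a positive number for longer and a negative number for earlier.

0

Critical path before the change: Permits→Design→BuildOut→Hiring→POS = 9+4+4+5+9 = 31 giving 31 weeks.
Menu is off the critical path — its longest chain is 19 weeks, giving 12 of slack.
The critical path is still Permits→Design→BuildOut→Hiring→POS; finish is now 31 weeks.
Change in finish: 31 − 31 = +0 weeks.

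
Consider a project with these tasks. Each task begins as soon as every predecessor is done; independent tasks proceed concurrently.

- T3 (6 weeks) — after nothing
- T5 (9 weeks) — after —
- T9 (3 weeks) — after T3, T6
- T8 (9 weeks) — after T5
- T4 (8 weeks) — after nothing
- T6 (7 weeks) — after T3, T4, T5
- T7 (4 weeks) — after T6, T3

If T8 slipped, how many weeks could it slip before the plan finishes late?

2

T5→T6→T7 = 9+7+4 = 20 sets the makespan at 20 weeks.
T8 finishes as early as 18 and must finish by 20.
Float = 20 − 18 = 2.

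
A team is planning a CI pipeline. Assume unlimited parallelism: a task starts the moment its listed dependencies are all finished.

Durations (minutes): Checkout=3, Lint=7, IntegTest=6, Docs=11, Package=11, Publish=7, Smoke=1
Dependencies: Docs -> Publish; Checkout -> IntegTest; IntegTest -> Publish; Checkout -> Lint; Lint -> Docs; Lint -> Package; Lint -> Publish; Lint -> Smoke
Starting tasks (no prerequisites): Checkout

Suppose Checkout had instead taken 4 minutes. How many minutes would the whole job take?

29

Critical path before the change: Checkout→Lint→Docs→Publish = 3+7+11+7 = 28 giving 28 minutes.
Checkout is on the critical path; changing it to 4 makes that path 29 minutes.
No other chain overtakes it, so the finish is 29 minutes.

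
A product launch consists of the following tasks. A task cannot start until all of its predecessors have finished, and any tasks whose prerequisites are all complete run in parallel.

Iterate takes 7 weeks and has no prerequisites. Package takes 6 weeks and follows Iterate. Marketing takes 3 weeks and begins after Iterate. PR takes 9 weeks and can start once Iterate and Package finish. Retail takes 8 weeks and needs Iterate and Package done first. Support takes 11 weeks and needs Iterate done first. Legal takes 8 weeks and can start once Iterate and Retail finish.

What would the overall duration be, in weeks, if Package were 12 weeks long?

35

The binding path is Iterate→Package→Retail→Legal = 7+6+8+8 = 29; finish at 29 weeks.
Package lies on that path, so at 12 weeks the path becomes 35 weeks.
No other chain overtakes it, so the finish is 35 weeks.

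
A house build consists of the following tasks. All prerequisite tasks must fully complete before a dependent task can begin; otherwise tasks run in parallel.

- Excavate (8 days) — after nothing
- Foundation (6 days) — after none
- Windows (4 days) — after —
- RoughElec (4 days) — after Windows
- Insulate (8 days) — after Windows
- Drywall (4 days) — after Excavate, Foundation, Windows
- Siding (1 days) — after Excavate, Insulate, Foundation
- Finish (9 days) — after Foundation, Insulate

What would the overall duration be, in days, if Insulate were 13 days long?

As given, the longest chain is Windows→Insulate→Finish = 4+8+9 = 21, so the finish is 21 days.
Insulate lies on that path, so at 13 days the path becomes 26 days.
No other chain overtakes it, so the finish is 26 days.

26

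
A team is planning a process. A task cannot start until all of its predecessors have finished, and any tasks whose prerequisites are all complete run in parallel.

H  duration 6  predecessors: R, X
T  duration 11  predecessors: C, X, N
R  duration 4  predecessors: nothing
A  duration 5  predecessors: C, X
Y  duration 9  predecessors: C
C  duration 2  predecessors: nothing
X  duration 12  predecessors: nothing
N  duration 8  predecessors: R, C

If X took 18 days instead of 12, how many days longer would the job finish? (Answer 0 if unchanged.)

6

Critical path before the change: X→T = 12+11 = 23 giving 23 days.
X lies on that path, so at 18 days the path becomes 29 days.
The critical path is still X→T; finish is now 29 days.
Change in finish: 29 − 23 = +6 days.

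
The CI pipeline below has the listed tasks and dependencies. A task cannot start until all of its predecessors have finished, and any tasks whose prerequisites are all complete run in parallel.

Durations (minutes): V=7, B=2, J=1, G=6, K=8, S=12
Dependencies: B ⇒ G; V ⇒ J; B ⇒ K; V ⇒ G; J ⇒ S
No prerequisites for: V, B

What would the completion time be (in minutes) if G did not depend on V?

20

With the dependency in place, V→J→S = 7+1+12 = 20 sets the finish at 20 minutes.
Without V→G, G's earliest start moves from 7 to 2.
After: V→J→S = 7+1+12 = 20 → 20 minutes.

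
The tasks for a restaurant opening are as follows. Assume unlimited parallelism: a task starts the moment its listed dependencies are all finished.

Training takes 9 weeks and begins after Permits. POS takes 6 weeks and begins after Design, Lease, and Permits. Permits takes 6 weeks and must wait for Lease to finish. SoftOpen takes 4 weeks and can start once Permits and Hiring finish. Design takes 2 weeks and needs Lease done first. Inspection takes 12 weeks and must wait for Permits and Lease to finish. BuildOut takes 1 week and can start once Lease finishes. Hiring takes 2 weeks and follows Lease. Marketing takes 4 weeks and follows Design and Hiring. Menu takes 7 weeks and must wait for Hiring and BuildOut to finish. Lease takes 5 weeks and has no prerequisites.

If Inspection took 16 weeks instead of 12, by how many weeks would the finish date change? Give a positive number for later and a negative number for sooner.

Critical path before the change: Lease→Permits→Inspection = 5+6+12 = 23 giving 23 weeks.
Inspection is on the critical path; changing it to 16 makes that path 27 weeks.
The critical path is still Lease→Permits→Inspection; finish is now 27 weeks.
Change in finish: 27 − 23 = +4 weeks.

4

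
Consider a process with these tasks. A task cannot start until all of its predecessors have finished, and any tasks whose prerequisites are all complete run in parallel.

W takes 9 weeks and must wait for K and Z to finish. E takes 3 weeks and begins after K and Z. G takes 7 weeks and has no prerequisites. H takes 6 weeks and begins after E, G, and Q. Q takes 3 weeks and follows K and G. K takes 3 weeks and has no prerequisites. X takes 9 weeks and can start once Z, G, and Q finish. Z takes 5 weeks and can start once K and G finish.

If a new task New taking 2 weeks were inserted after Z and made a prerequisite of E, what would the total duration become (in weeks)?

Originally the project takes 21 weeks.
With New inserted, E now waits for max(K, Z, New).
New critical path: G→Z→New→E→H = 7+5+2+3+6 = 23 ⇒ 23 weeks.

23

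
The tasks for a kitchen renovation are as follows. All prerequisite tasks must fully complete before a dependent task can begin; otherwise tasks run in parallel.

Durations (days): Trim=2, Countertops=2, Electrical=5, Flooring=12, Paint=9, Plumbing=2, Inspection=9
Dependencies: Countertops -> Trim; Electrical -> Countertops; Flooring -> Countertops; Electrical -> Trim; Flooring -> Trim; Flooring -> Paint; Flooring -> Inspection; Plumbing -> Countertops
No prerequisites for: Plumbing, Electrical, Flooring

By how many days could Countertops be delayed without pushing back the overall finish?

Flooring→Paint = 12+9 = 21 sets the makespan at 21 days.
Longest path through Countertops: 16 days (earliest finish 14, latest finish 19).
So Countertops can slip 19 − 14 = 5 days.

5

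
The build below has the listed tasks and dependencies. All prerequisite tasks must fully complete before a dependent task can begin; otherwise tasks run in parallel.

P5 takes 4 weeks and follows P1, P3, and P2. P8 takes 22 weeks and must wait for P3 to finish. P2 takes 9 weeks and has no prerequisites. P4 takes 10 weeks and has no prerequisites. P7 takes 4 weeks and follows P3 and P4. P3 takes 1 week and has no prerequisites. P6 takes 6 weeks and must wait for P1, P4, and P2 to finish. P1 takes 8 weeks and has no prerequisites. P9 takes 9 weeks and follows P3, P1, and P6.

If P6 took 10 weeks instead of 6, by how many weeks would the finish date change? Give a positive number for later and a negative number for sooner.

The binding path is P4→P6→P9 = 10+6+9 = 25; finish at 25 weeks.
P6 lies on that path, so at 10 weeks the path becomes 29 weeks.
That remains the longest chain; total 29 weeks.
Change in finish: 29 − 25 = +4 weeks.

4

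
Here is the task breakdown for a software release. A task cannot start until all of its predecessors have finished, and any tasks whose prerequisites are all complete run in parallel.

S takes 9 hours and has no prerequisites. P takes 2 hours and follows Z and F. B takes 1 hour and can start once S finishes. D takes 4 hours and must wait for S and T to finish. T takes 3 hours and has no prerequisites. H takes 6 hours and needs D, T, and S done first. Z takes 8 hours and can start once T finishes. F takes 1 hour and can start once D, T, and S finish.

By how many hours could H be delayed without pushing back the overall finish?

Critical path: S→D→H = 9+4+6 = 19, so the finish is 19 hours.
H finishes as early as 19 and must finish by 19.
Float = 19 − 19 = 0.

0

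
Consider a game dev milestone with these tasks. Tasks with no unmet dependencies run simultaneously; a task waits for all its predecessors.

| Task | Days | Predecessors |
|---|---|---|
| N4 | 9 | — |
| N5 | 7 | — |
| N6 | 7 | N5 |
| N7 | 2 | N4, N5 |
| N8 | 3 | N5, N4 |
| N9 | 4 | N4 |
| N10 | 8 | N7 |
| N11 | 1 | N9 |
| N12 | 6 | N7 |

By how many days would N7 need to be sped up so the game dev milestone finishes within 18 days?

Current finish: 19 days; target: 18.
N7 is on every critical path, so each day cut from N7 cuts the finish by one (this holds down to a finish of 18).
Need 19 − 18 = 1 day off N7 → N7 becomes 1 day, finish becomes 18.

1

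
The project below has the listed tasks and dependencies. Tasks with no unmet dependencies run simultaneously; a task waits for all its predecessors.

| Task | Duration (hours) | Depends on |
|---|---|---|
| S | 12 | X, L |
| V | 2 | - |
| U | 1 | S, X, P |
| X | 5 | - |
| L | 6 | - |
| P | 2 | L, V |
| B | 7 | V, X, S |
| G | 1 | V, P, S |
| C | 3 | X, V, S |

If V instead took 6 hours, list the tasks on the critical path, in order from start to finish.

Baseline: L→S→B = 6+12+7 = 25 → 25 hours.
V has 16 hours of float (longest path through it is 9).
That remains the longest chain; total 25 hours.

L, S, B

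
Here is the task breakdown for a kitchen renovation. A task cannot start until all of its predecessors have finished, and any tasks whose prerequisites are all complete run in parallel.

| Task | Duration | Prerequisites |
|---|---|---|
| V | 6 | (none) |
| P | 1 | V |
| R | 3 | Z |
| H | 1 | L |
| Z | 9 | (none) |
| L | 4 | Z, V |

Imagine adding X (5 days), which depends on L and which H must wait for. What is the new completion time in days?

19

Originally the job takes 14 days.
With X inserted, H now waits for max(L, X).
New critical path: Z→L→X→H = 9+4+5+1 = 19 ⇒ 19 days.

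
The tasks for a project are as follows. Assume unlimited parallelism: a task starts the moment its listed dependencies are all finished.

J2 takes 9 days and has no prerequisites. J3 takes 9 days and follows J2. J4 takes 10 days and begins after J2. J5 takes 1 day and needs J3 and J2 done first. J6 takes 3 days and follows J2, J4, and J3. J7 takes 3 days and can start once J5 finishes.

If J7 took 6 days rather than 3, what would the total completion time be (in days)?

25

Actual critical path: J2→J3→J5→J7 = 9+9+1+3 = 22 ⇒ 22 days.
J7 is on the critical path; changing it to 6 makes that path 25 days.
The critical path is still J2→J3→J5→J7; finish is now 25 days.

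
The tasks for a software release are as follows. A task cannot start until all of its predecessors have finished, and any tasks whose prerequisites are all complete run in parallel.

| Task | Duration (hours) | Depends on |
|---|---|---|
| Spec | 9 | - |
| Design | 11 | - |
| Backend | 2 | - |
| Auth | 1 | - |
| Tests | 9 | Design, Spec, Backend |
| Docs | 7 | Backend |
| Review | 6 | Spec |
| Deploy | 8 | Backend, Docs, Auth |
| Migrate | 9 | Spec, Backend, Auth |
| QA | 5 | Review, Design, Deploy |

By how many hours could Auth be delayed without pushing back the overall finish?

8

Critical path: Backend→Docs→Deploy→QA = 2+7+8+5 = 22, so the finish is 22 hours.
Auth finishes as early as 1 and must finish by 9.
Float = 22 − 14 = 8.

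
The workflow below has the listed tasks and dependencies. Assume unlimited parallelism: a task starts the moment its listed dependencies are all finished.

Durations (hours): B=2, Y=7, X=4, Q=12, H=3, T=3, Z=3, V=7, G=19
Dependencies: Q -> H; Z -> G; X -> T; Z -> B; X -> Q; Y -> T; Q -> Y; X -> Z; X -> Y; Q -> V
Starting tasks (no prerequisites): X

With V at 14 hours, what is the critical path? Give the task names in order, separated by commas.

X, Q, V

Critical path before the change: X→Q→Y→T = 4+12+7+3 = 26 giving 26 hours.
V has 3 hours of float (longest path through it is 23).
The binding chain switches to X→Q→V = 4+12+14 = 30; finish 30 hours.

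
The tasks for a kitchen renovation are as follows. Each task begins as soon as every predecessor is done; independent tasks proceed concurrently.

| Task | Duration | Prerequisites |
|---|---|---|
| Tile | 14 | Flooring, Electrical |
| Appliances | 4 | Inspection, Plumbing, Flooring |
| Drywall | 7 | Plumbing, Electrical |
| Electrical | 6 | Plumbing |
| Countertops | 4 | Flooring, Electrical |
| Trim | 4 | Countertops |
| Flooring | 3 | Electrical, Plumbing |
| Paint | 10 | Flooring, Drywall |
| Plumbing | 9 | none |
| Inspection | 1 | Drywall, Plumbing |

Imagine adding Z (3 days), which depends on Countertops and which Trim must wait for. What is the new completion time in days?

Originally the job takes 32 days.
With Z inserted, Trim now waits for max(Countertops, Z).
New critical path: Plumbing→Electrical→Drywall→Paint = 9+6+7+10 = 32 ⇒ 32 days.

32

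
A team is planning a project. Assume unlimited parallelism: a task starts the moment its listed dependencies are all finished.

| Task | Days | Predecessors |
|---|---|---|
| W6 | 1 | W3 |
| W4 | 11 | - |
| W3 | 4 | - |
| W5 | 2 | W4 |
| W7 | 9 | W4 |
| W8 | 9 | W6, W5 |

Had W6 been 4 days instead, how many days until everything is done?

Critical path before the change: W4→W5→W8 = 11+2+9 = 22 giving 22 days.
W6 is off the critical path — its longest chain is 14 days, giving 8 of slack.
The critical path is still W4→W5→W8; finish is now 22 days.

22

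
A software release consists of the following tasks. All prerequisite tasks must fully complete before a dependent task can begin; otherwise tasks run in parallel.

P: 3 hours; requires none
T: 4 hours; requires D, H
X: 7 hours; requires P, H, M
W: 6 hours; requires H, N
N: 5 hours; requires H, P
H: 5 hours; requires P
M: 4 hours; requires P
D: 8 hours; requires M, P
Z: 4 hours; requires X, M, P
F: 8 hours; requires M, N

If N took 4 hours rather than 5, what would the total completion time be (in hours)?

20

Critical path before the change: P→H→N→F = 3+5+5+8 = 21 giving 21 hours.
N is on the critical path; changing it to 4 makes that path 20 hours.
That remains the longest chain; total 20 hours.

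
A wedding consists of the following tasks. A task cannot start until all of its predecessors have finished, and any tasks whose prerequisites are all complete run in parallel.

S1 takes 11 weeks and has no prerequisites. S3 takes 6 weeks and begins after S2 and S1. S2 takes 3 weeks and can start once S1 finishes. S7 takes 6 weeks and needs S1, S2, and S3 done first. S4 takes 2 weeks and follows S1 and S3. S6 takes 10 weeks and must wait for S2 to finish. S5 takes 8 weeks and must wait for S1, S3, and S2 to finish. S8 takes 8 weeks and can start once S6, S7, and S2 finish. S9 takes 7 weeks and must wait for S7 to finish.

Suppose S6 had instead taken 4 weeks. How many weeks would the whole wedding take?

34

Baseline: S1→S2→S3→S7→S8 = 11+3+6+6+8 = 34 → 34 weeks.
S6 is off the critical path — its longest chain is 32 weeks, giving 2 of slack.
That remains the longest chain; total 34 weeks.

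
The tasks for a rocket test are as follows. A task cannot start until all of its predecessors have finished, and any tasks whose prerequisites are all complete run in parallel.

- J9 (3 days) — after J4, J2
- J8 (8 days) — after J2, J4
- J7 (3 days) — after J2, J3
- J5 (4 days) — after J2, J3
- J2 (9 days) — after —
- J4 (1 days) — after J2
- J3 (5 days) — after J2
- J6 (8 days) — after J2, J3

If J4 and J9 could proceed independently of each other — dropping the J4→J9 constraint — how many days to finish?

Before: longest chain J2→J3→J6 = 9+5+8 = 22, finish 22.
Without J4→J9, J9's earliest start moves from 10 to 9.
New critical path: J2→J3→J6 = 9+5+8 = 22 ⇒ 22 days.

22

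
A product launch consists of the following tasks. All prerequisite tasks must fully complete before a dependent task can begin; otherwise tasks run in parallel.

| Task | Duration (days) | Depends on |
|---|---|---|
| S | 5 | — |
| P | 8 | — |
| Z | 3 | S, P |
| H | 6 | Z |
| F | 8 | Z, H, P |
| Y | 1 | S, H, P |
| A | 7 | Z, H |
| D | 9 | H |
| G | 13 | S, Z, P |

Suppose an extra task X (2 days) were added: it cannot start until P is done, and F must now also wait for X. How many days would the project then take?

26

Originally the project takes 26 days.
With X inserted, F now waits for max(Z, H, P, X).
New critical path: P→Z→H→D = 8+3+6+9 = 26 ⇒ 26 days.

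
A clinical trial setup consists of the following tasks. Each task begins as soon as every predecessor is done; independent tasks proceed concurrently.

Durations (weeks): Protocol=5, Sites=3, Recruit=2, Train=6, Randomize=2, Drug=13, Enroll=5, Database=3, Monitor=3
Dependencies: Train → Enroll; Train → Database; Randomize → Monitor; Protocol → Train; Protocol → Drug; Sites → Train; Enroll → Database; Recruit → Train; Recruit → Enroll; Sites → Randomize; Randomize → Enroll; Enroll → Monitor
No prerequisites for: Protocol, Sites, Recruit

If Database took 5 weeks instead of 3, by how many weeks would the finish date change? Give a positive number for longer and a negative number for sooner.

Critical path before the change: Protocol→Train→Enroll→Database = 5+6+5+3 = 19 giving 19 weeks.
Since Database is critical, the +2 change carries straight to that chain (now 21 weeks).
No other chain overtakes it, so the finish is 21 weeks.
Change in finish: 21 − 19 = +2 weeks.

2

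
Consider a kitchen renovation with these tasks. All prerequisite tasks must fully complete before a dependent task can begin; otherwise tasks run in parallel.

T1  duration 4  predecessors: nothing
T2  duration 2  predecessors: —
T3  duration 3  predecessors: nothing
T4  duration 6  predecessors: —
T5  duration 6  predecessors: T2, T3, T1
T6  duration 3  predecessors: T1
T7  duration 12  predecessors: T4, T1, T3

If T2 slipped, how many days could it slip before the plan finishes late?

Critical path: T4→T7 = 6+12 = 18, so the finish is 18 days.
The longest chain containing T2 totals 8 days.
Float = 18 − 8 = 10.

10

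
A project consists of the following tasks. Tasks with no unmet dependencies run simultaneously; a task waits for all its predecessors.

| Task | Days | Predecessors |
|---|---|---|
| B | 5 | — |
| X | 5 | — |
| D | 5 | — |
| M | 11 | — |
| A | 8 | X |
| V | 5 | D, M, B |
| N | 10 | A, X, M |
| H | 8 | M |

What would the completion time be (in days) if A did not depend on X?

21

Original critical path: X→A→N = 5+8+10 = 23 ⇒ 23 days.
Without X→A, A's earliest start moves from 5 to 0.
The longest chain is now M→N = 11+10 = 21, so the plan takes 21 days.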